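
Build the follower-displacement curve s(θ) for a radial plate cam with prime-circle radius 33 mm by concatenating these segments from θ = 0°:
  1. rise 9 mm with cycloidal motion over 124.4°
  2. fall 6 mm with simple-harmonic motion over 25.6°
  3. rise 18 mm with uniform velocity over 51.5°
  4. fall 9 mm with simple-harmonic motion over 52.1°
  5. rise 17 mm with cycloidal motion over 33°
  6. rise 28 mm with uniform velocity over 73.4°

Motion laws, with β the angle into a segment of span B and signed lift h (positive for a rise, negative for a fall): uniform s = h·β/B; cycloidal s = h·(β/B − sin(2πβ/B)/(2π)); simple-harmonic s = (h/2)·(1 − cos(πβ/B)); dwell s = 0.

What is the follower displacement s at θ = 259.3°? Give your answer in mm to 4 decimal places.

seg 1 [0°–124.4°] cycloidal, h=9: full span → s += 9 → s = 9.0000
seg 2 [124.4°–150°] simple-harmonic, h=-6: full span → s += -6 → s = 3.0000
seg 3 [150°–201.5°] uniform, h=18: full span → s += 18 → s = 21.0000
seg 4 [201.5°–253.6°] simple-harmonic, h=-9: full span → s += -9 → s = 12.0000
seg 5 [253.6°–286.6°] cycloidal, h=17: θ=259.3° here. β=5.7, B=33. 17·(0.1727 − sin(2π·0.1727)/(2π)) = 0.5434 → s = 12.5434

12.5434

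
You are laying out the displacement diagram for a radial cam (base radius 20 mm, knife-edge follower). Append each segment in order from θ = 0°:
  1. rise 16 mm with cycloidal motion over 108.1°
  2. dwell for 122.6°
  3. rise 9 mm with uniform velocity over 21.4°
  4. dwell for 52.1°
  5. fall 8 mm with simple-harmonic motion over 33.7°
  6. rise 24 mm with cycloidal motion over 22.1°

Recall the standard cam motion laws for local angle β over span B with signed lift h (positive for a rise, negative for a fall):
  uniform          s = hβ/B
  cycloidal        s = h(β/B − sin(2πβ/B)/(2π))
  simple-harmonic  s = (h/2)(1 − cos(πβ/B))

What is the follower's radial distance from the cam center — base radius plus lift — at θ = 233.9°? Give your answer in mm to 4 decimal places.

seg 1 [0°–108.1°] cycloidal, h=16: full span → s += 16 → s = 16.0000
seg 2 [108.1°–230.7°] dwell: s stays 16.0000
seg 3 [230.7°–252.1°] uniform, h=9: θ=233.9° here. β=3.2, B=21.4. 9·3.2/21.4 = 1.3458 → s = 17.3458
radial distance = base radius + s = 20 + 17.3458 = 37.3458

37.3458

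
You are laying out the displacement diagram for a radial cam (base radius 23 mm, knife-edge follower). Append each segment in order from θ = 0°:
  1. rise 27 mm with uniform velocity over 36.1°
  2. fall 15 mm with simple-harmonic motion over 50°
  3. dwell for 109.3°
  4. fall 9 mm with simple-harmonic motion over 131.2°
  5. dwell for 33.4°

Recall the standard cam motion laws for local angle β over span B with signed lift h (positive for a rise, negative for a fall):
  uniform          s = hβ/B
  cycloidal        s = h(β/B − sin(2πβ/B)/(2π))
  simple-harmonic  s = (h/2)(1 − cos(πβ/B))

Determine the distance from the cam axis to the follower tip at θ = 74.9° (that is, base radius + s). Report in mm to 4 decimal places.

seg 1 [0°–36.1°] uniform, h=27: full span → s += 27 → s = 27.0000
seg 2 [36.1°–86.1°] simple-harmonic, h=-15: θ=74.9° here. β=38.8, B=50. -15/2·(1 − cos(π·0.7760)) = -13.2183 → s = 13.7817
radial distance = base radius + s = 23 + 13.7817 = 36.7817

36.7817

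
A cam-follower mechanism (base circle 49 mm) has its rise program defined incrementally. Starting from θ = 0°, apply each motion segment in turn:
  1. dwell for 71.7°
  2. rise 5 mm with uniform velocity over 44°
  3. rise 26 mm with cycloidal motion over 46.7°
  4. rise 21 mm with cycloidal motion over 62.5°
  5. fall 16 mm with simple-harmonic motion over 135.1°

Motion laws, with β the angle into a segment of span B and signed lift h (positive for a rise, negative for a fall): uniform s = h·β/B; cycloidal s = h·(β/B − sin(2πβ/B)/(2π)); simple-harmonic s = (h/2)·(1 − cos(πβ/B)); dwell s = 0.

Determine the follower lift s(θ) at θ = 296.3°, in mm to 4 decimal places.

seg 1 [0°–71.7°] dwell: s stays 0.0000
seg 2 [71.7°–115.7°] uniform, h=5: full span → s += 5 → s = 5.0000
seg 3 [115.7°–162.4°] cycloidal, h=26: full span → s += 26 → s = 31.0000
seg 4 [162.4°–224.9°] cycloidal, h=21: full span → s += 21 → s = 52.0000
seg 5 [224.9°–360°] simple-harmonic, h=-16: θ=296.3° here. β=71.4, B=135.1. -16/2·(1 − cos(π·0.5285)) = -8.7153 → s = 43.2847

43.2847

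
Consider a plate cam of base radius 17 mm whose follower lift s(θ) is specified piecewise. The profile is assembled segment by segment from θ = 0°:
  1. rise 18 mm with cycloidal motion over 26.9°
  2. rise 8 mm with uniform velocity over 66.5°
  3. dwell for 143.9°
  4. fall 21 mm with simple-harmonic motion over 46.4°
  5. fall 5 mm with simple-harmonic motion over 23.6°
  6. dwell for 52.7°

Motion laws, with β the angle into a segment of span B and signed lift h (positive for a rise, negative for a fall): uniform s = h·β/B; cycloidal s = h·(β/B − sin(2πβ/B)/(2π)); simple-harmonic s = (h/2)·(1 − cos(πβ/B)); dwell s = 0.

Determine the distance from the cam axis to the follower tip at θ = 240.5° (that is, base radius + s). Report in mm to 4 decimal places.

seg 1 [0°–26.9°] cycloidal, h=18: full span → s += 18 → s = 18.0000
seg 2 [26.9°–93.4°] uniform, h=8: full span → s += 8 → s = 26.0000
seg 3 [93.4°–237.3°] dwell: s stays 26.0000
seg 4 [237.3°–283.7°] simple-harmonic, h=-21: θ=240.5° here. β=3.2, B=46.4. -21/2·(1 − cos(π·0.0690)) = -0.2455 → s = 25.7545
radial distance = base radius + s = 17 + 25.7545 = 42.7545

42.7545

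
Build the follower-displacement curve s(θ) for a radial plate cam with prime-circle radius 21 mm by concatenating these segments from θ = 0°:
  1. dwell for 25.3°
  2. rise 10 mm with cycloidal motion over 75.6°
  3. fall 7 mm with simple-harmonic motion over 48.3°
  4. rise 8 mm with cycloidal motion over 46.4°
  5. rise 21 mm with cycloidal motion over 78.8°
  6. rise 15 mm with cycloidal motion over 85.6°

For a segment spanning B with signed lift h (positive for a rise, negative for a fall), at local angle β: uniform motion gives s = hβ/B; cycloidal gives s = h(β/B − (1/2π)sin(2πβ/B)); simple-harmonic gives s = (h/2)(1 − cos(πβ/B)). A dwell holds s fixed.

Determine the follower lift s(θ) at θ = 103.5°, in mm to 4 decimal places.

seg 1 [0°–25.3°] dwell: s stays 0.0000
seg 2 [25.3°–100.9°] cycloidal, h=10: full span → s += 10 → s = 10.0000
seg 3 [100.9°–149.2°] simple-harmonic, h=-7: θ=103.5° here. β=2.6, B=48.3. -7/2·(1 − cos(π·0.0538)) = -0.0499 → s = 9.9501

9.9501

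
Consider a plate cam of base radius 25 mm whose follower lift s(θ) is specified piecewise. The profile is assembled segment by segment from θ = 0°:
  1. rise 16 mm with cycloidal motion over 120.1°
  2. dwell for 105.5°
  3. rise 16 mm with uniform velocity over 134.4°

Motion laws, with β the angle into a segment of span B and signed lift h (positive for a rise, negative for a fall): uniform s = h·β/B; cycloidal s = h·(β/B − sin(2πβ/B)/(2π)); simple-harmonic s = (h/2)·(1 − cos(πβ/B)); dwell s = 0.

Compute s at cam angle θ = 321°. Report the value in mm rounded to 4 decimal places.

seg 1 [0°–120.1°] cycloidal, h=16: full span → s += 16 → s = 16.0000
seg 2 [120.1°–225.6°] dwell: s stays 16.0000
seg 3 [225.6°–360°] uniform, h=16: θ=321° here. β=95.4, B=134.4. 16·95.4/134.4 = 11.3571 → s = 27.3571

27.3571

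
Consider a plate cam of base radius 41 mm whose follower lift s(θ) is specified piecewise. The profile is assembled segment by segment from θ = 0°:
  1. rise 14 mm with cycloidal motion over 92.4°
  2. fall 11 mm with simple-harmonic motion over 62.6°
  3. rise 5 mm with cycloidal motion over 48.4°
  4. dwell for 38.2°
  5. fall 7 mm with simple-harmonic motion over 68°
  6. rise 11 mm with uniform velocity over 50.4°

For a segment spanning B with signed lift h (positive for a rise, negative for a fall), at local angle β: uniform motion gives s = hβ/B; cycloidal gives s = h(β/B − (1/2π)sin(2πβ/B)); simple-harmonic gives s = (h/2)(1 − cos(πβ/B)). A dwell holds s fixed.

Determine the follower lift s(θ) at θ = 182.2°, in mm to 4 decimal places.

seg 1 [0°–92.4°] cycloidal, h=14: full span → s += 14 → s = 14.0000
seg 2 [92.4°–155°] simple-harmonic, h=-11: full span → s += -11 → s = 3.0000
seg 3 [155°–203.4°] cycloidal, h=5: θ=182.2° here. β=27.2, B=48.4. 5·(0.5620 − sin(2π·0.5620)/(2π)) = 3.1121 → s = 6.1121

6.1121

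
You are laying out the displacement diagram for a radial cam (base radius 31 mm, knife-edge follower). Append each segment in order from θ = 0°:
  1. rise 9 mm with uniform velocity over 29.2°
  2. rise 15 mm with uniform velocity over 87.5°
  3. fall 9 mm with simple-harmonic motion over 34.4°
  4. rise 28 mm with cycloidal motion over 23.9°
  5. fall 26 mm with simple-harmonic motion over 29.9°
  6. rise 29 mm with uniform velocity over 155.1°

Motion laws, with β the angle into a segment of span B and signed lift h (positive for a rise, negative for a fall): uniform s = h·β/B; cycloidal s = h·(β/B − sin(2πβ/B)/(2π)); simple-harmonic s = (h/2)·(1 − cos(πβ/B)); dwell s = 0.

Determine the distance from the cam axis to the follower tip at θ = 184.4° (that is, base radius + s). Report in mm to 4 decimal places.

seg 1 [0°–29.2°] uniform, h=9: full span → s += 9 → s = 9.0000
seg 2 [29.2°–116.7°] uniform, h=15: full span → s += 15 → s = 24.0000
seg 3 [116.7°–151.1°] simple-harmonic, h=-9: full span → s += -9 → s = 15.0000
seg 4 [151.1°–175°] cycloidal, h=28: full span → s += 28 → s = 43.0000
seg 5 [175°–204.9°] simple-harmonic, h=-26: θ=184.4° here. β=9.4, B=29.9. -26/2·(1 − cos(π·0.3144)) = -5.8416 → s = 37.1584
radial distance = base radius + s = 31 + 37.1584 = 68.1584

68.1584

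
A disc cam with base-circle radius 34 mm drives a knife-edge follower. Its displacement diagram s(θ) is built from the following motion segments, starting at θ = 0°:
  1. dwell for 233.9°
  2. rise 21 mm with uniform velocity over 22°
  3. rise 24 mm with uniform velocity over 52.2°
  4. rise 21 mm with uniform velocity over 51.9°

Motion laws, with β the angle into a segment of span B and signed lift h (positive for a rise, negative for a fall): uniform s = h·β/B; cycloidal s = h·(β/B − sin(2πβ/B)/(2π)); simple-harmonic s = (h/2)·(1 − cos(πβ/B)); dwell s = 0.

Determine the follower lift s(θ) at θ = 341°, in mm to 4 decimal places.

seg 1 [0°–233.9°] dwell: s stays 0.0000
seg 2 [233.9°–255.9°] uniform, h=21: full span → s += 21 → s = 21.0000
seg 3 [255.9°–308.1°] uniform, h=24: full span → s += 24 → s = 45.0000
seg 4 [308.1°–360°] uniform, h=21: θ=341° here. β=32.9, B=51.9. 21·32.9/51.9 = 13.3121 → s = 58.3121

58.3121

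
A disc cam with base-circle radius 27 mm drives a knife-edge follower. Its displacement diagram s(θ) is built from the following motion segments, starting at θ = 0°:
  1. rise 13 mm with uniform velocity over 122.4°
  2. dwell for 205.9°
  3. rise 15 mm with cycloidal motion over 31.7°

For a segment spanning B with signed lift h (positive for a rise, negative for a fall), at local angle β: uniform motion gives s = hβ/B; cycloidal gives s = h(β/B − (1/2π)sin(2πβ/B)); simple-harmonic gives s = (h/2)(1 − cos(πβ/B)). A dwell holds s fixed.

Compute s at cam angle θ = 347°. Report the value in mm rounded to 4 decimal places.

seg 1 [0°–122.4°] uniform, h=13: full span → s += 13 → s = 13.0000
seg 2 [122.4°–328.3°] dwell: s stays 13.0000
seg 3 [328.3°–360°] cycloidal, h=15: θ=347° here. β=18.7, B=31.7. 15·(0.5899 − sin(2π·0.5899)/(2π)) = 10.1266 → s = 23.1266

23.1266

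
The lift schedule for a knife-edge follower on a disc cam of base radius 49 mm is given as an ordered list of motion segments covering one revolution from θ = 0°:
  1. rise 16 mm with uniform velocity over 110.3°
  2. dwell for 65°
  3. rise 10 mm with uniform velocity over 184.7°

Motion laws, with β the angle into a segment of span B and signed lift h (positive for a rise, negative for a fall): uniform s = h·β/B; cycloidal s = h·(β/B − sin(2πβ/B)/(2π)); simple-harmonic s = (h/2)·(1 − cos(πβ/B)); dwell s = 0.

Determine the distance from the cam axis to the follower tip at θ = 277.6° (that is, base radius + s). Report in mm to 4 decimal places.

seg 1 [0°–110.3°] uniform, h=16: full span → s += 16 → s = 16.0000
seg 2 [110.3°–175.3°] dwell: s stays 16.0000
seg 3 [175.3°–360°] uniform, h=10: θ=277.6° here. β=102.3, B=184.7. 10·102.3/184.7 = 5.5387 → s = 21.5387
radial distance = base radius + s = 49 + 21.5387 = 70.5387

70.5387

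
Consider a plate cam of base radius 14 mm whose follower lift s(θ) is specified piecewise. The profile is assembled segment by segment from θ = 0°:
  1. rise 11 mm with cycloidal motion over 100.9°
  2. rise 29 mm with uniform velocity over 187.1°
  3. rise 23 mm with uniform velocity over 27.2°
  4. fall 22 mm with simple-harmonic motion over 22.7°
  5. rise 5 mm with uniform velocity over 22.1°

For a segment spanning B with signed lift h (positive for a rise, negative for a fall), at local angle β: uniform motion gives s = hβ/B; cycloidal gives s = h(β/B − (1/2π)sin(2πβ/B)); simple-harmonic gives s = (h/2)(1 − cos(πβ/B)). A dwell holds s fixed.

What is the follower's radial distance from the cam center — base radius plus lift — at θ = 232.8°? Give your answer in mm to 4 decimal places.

seg 1 [0°–100.9°] cycloidal, h=11: full span → s += 11 → s = 11.0000
seg 2 [100.9°–288°] uniform, h=29: θ=232.8° here. β=131.9, B=187.1. 29·131.9/187.1 = 20.4441 → s = 31.4441
radial distance = base radius + s = 14 + 31.4441 = 45.4441

45.4441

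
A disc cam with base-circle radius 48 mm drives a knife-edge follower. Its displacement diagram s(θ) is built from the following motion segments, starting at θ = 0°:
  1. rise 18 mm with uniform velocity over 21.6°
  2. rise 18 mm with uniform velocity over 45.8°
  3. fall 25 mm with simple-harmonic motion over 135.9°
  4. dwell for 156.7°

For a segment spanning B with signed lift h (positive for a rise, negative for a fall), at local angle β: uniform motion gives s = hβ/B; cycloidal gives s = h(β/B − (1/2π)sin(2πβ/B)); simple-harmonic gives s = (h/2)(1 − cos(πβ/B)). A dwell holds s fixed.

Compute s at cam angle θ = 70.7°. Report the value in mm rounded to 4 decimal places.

seg 1 [0°–21.6°] uniform, h=18: full span → s += 18 → s = 18.0000
seg 2 [21.6°–67.4°] uniform, h=18: full span → s += 18 → s = 36.0000
seg 3 [67.4°–203.3°] simple-harmonic, h=-25: θ=70.7° here. β=3.3, B=135.9. -25/2·(1 − cos(π·0.0243)) = -0.0364 → s = 35.9636

35.9636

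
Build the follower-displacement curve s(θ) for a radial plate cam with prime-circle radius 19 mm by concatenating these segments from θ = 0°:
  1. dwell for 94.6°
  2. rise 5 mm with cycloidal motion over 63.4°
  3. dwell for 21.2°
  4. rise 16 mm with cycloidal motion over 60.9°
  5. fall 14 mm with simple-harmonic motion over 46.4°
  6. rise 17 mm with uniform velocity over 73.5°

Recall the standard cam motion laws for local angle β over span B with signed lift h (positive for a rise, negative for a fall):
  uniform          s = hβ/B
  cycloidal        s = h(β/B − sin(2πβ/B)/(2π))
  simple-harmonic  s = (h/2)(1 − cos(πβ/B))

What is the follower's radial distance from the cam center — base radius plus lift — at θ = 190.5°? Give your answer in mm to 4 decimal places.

seg 1 [0°–94.6°] dwell: s stays 0.0000
seg 2 [94.6°–158°] cycloidal, h=5: full span → s += 5 → s = 5.0000
seg 3 [158°–179.2°] dwell: s stays 5.0000
seg 4 [179.2°–240.1°] cycloidal, h=16: θ=190.5° here. β=11.3, B=60.9. 16·(0.1856 − sin(2π·0.1856)/(2π)) = 0.6283 → s = 5.6283
radial distance = base radius + s = 19 + 5.6283 = 24.6283

24.6283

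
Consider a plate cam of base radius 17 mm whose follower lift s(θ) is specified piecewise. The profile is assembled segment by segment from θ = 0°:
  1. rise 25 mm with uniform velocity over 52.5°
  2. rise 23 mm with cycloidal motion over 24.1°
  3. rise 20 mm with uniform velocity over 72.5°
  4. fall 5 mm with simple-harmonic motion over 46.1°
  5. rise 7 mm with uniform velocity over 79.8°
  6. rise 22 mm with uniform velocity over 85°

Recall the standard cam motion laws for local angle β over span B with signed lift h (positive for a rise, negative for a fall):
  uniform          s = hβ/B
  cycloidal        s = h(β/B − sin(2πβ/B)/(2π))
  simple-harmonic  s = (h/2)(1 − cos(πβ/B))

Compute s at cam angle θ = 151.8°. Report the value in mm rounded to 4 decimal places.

seg 1 [0°–52.5°] uniform, h=25: full span → s += 25 → s = 25.0000
seg 2 [52.5°–76.6°] cycloidal, h=23: full span → s += 23 → s = 48.0000
seg 3 [76.6°–149.1°] uniform, h=20: full span → s += 20 → s = 68.0000
seg 4 [149.1°–195.2°] simple-harmonic, h=-5: θ=151.8° here. β=2.7, B=46.1. -5/2·(1 − cos(π·0.0586)) = -0.0422 → s = 67.9578

67.9578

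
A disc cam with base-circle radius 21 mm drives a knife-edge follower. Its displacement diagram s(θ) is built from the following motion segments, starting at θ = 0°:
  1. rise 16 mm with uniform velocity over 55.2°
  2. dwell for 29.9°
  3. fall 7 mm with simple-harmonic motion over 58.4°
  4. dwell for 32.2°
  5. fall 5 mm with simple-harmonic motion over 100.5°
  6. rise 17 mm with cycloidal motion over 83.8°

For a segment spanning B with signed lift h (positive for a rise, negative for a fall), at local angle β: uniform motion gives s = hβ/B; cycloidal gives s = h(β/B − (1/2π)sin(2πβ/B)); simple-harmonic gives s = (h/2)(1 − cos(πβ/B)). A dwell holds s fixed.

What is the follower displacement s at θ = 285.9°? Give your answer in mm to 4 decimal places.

seg 1 [0°–55.2°] uniform, h=16: full span → s += 16 → s = 16.0000
seg 2 [55.2°–85.1°] dwell: s stays 16.0000
seg 3 [85.1°–143.5°] simple-harmonic, h=-7: full span → s += -7 → s = 9.0000
seg 4 [143.5°–175.7°] dwell: s stays 9.0000
seg 5 [175.7°–276.2°] simple-harmonic, h=-5: full span → s += -5 → s = 4.0000
seg 6 [276.2°–360°] cycloidal, h=17: θ=285.9° here. β=9.7, B=83.8. 17·(0.1158 − sin(2π·0.1158)/(2π)) = 0.1689 → s = 4.1689

4.1689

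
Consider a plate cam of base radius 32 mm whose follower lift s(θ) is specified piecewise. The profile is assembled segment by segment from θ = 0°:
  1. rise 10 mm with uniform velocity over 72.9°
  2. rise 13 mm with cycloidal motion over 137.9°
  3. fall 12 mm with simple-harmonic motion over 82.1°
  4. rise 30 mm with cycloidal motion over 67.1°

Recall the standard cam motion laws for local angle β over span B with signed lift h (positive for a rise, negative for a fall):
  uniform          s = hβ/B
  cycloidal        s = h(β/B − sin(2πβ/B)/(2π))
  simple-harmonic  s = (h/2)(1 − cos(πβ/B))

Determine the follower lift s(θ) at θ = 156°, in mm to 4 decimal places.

seg 1 [0°–72.9°] uniform, h=10: full span → s += 10 → s = 10.0000
seg 2 [72.9°–210.8°] cycloidal, h=13: θ=156° here. β=83.1, B=137.9. 13·(0.6026 − sin(2π·0.6026)/(2π)) = 9.0774 → s = 19.0774

19.0774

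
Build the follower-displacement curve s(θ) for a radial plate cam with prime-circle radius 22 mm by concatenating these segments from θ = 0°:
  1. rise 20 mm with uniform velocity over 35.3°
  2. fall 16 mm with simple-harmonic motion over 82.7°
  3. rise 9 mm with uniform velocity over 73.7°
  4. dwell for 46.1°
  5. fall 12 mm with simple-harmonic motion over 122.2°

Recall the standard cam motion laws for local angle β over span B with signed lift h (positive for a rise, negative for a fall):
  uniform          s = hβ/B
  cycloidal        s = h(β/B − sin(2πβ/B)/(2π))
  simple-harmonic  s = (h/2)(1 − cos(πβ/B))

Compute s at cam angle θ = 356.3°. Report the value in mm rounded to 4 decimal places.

seg 1 [0°–35.3°] uniform, h=20: full span → s += 20 → s = 20.0000
seg 2 [35.3°–118°] simple-harmonic, h=-16: full span → s += -16 → s = 4.0000
seg 3 [118°–191.7°] uniform, h=9: full span → s += 9 → s = 13.0000
seg 4 [191.7°–237.8°] dwell: s stays 13.0000
seg 5 [237.8°–360°] simple-harmonic, h=-12: θ=356.3° here. β=118.5, B=122.2. -12/2·(1 − cos(π·0.9697)) = -11.9729 → s = 1.0271

1.0271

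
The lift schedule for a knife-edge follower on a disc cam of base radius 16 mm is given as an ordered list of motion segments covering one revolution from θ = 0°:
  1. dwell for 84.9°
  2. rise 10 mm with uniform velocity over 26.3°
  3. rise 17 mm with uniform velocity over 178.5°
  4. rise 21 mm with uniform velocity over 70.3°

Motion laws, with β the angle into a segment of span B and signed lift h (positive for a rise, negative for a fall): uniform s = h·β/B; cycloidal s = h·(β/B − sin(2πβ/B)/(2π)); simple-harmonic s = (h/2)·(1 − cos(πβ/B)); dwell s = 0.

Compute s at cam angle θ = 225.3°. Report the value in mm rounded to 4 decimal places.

seg 1 [0°–84.9°] dwell: s stays 0.0000
seg 2 [84.9°–111.2°] uniform, h=10: full span → s += 10 → s = 10.0000
seg 3 [111.2°–289.7°] uniform, h=17: θ=225.3° here. β=114.1, B=178.5. 17·114.1/178.5 = 10.8667 → s = 20.8667

20.8667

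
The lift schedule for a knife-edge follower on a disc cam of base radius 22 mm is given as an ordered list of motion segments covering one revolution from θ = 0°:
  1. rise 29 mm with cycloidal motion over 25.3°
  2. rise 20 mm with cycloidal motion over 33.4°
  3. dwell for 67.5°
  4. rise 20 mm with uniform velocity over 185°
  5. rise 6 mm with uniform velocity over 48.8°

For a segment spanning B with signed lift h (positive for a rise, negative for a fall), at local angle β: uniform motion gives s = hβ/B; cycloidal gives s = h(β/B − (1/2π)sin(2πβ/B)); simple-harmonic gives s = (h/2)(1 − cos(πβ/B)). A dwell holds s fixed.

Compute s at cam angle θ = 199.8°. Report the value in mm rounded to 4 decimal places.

seg 1 [0°–25.3°] cycloidal, h=29: full span → s += 29 → s = 29.0000
seg 2 [25.3°–58.7°] cycloidal, h=20: full span → s += 20 → s = 49.0000
seg 3 [58.7°–126.2°] dwell: s stays 49.0000
seg 4 [126.2°–311.2°] uniform, h=20: θ=199.8° here. β=73.6, B=185. 20·73.6/185 = 7.9568 → s = 56.9568

56.9568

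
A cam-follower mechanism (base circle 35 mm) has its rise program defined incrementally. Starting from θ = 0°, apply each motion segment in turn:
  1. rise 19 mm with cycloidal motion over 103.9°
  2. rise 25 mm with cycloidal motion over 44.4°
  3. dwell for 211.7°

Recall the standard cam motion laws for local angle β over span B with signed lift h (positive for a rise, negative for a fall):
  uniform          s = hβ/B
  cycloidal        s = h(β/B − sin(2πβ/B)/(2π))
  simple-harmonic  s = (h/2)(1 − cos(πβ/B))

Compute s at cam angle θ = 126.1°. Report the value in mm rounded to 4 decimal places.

seg 1 [0°–103.9°] cycloidal, h=19: full span → s += 19 → s = 19.0000
seg 2 [103.9°–148.3°] cycloidal, h=25: θ=126.1° here. β=22.2, B=44.4. 25·(0.5000 − sin(2π·0.5000)/(2π)) = 12.5000 → s = 31.5000

31.5000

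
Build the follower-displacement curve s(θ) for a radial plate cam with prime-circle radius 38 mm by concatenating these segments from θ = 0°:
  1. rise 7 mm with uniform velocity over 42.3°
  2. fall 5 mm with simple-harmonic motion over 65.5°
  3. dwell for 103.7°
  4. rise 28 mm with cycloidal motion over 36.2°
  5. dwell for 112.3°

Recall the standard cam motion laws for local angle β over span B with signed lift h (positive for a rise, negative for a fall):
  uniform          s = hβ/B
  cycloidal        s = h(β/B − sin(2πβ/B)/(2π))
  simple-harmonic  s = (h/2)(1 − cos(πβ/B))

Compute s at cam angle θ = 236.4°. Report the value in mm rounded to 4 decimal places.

seg 1 [0°–42.3°] uniform, h=7: full span → s += 7 → s = 7.0000
seg 2 [42.3°–107.8°] simple-harmonic, h=-5: full span → s += -5 → s = 2.0000
seg 3 [107.8°–211.5°] dwell: s stays 2.0000
seg 4 [211.5°–247.7°] cycloidal, h=28: θ=236.4° here. β=24.9, B=36.2. 28·(0.6878 − sin(2π·0.6878)/(2π)) = 23.3805 → s = 25.3805

25.3805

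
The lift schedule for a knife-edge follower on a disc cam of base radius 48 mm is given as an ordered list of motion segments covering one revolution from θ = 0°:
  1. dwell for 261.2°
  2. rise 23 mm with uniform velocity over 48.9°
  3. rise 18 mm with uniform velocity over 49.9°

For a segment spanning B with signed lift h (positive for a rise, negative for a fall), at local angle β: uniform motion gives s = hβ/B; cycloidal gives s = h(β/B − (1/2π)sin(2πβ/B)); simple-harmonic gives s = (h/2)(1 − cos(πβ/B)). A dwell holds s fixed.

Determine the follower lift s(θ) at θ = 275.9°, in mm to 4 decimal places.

seg 1 [0°–261.2°] dwell: s stays 0.0000
seg 2 [261.2°–310.1°] uniform, h=23: θ=275.9° here. β=14.7, B=48.9. 23·14.7/48.9 = 6.9141 → s = 6.9141

6.9141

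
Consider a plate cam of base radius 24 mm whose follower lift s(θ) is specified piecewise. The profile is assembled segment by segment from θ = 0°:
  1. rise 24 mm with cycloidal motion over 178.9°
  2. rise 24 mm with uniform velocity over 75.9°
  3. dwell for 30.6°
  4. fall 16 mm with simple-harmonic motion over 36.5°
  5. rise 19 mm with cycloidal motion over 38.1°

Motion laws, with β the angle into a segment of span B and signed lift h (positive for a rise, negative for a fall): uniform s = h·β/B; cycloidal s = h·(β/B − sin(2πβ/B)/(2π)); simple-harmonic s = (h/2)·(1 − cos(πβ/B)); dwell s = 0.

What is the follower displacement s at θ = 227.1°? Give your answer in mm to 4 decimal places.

seg 1 [0°–178.9°] cycloidal, h=24: full span → s += 24 → s = 24.0000
seg 2 [178.9°–254.8°] uniform, h=24: θ=227.1° here. β=48.2, B=75.9. 24·48.2/75.9 = 15.2411 → s = 39.2411

39.2411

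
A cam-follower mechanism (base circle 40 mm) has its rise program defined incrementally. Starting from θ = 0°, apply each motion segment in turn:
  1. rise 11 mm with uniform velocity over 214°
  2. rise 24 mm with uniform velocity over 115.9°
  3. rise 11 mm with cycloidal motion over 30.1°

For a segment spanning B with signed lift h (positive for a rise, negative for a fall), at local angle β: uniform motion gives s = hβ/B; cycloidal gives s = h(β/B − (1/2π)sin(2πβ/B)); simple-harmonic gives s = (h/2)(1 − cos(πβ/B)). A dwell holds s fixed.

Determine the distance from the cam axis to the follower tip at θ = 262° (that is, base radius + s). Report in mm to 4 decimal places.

seg 1 [0°–214°] uniform, h=11: full span → s += 11 → s = 11.0000
seg 2 [214°–329.9°] uniform, h=24: θ=262° here. β=48, B=115.9. 24·48/115.9 = 9.9396 → s = 20.9396
radial distance = base radius + s = 40 + 20.9396 = 60.9396

60.9396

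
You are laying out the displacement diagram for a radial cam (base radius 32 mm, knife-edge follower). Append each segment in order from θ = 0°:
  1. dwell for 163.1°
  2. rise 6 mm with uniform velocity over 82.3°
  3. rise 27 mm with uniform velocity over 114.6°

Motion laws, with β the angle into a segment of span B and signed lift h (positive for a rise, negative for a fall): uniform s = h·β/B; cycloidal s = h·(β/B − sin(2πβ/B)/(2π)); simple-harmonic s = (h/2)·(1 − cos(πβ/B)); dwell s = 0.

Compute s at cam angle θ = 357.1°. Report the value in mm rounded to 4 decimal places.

seg 1 [0°–163.1°] dwell: s stays 0.0000
seg 2 [163.1°–245.4°] uniform, h=6: full span → s += 6 → s = 6.0000
seg 3 [245.4°–360°] uniform, h=27: θ=357.1° here. β=111.7, B=114.6. 27·111.7/114.6 = 26.3168 → s = 32.3168

32.3168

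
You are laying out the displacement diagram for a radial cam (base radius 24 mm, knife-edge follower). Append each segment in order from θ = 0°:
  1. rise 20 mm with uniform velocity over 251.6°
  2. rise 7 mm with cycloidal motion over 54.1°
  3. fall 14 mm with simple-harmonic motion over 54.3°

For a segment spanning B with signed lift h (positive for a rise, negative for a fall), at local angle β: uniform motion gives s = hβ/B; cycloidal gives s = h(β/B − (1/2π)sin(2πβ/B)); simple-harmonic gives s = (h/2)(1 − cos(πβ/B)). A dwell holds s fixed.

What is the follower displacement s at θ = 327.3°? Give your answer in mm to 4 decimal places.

seg 1 [0°–251.6°] uniform, h=20: full span → s += 20 → s = 20.0000
seg 2 [251.6°–305.7°] cycloidal, h=7: full span → s += 7 → s = 27.0000
seg 3 [305.7°–360°] simple-harmonic, h=-14: θ=327.3° here. β=21.6, B=54.3. -14/2·(1 − cos(π·0.3978)) = -4.7907 → s = 22.2093

22.2093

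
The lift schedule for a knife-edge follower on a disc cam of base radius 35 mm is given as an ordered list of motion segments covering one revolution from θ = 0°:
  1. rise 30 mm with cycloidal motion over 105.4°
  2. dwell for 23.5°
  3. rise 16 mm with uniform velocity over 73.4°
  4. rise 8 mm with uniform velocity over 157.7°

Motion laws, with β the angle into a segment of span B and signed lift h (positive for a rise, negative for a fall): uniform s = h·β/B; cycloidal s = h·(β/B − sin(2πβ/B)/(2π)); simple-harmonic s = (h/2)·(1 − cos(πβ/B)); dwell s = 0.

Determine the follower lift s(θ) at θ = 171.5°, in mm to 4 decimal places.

seg 1 [0°–105.4°] cycloidal, h=30: full span → s += 30 → s = 30.0000
seg 2 [105.4°–128.9°] dwell: s stays 30.0000
seg 3 [128.9°–202.3°] uniform, h=16: θ=171.5° here. β=42.6, B=73.4. 16·42.6/73.4 = 9.2861 → s = 39.2861

39.2861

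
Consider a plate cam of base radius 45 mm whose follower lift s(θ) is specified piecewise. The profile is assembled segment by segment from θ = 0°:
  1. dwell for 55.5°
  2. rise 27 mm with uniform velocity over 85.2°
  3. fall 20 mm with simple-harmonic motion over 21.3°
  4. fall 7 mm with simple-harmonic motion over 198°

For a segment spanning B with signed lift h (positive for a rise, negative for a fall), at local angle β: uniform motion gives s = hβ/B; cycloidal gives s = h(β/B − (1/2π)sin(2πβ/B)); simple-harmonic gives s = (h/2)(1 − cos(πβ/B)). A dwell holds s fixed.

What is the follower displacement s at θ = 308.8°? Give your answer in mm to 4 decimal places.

seg 1 [0°–55.5°] dwell: s stays 0.0000
seg 2 [55.5°–140.7°] uniform, h=27: full span → s += 27 → s = 27.0000
seg 3 [140.7°–162°] simple-harmonic, h=-20: full span → s += -20 → s = 7.0000
seg 4 [162°–360°] simple-harmonic, h=-7: θ=308.8° here. β=146.8, B=198. -7/2·(1 − cos(π·0.7414)) = -5.9072 → s = 1.0928

1.0928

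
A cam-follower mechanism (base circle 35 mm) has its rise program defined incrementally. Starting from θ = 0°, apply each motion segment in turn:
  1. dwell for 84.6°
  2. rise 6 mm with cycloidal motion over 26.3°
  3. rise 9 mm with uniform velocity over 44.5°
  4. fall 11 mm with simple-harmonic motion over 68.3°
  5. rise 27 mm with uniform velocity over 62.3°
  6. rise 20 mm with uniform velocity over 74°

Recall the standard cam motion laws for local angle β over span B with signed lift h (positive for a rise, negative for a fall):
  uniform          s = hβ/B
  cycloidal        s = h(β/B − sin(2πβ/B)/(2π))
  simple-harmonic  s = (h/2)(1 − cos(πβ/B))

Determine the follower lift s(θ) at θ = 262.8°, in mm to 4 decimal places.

seg 1 [0°–84.6°] dwell: s stays 0.0000
seg 2 [84.6°–110.9°] cycloidal, h=6: full span → s += 6 → s = 6.0000
seg 3 [110.9°–155.4°] uniform, h=9: full span → s += 9 → s = 15.0000
seg 4 [155.4°–223.7°] simple-harmonic, h=-11: full span → s += -11 → s = 4.0000
seg 5 [223.7°–286°] uniform, h=27: θ=262.8° here. β=39.1, B=62.3. 27·39.1/62.3 = 16.9454 → s = 20.9454

20.9454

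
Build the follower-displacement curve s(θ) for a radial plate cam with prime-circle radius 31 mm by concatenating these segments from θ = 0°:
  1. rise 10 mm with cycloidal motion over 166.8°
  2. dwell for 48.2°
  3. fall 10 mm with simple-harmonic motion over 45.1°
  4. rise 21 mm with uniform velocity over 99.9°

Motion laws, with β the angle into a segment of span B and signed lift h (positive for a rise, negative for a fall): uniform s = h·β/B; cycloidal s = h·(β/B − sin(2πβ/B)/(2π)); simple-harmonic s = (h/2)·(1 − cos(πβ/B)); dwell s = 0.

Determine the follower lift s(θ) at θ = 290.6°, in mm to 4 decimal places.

seg 1 [0°–166.8°] cycloidal, h=10: full span → s += 10 → s = 10.0000
seg 2 [166.8°–215°] dwell: s stays 10.0000
seg 3 [215°–260.1°] simple-harmonic, h=-10: full span → s += -10 → s = 0.0000
seg 4 [260.1°–360°] uniform, h=21: θ=290.6° here. β=30.5, B=99.9. 21·30.5/99.9 = 6.4114 → s = 6.4114

6.4114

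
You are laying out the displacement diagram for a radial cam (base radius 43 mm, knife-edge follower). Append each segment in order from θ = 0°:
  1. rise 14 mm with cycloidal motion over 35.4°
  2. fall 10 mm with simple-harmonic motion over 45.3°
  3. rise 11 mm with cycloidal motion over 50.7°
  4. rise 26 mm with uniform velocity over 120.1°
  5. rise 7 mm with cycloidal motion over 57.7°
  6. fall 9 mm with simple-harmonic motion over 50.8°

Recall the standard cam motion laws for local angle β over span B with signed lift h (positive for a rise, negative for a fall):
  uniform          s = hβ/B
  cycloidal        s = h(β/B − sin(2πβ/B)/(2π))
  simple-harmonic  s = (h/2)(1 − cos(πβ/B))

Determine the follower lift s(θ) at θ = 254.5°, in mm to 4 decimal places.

seg 1 [0°–35.4°] cycloidal, h=14: full span → s += 14 → s = 14.0000
seg 2 [35.4°–80.7°] simple-harmonic, h=-10: full span → s += -10 → s = 4.0000
seg 3 [80.7°–131.4°] cycloidal, h=11: full span → s += 11 → s = 15.0000
seg 4 [131.4°–251.5°] uniform, h=26: full span → s += 26 → s = 41.0000
seg 5 [251.5°–309.2°] cycloidal, h=7: θ=254.5° here. β=3, B=57.7. 7·(0.0520 − sin(2π·0.0520)/(2π)) = 0.0064 → s = 41.0064

41.0064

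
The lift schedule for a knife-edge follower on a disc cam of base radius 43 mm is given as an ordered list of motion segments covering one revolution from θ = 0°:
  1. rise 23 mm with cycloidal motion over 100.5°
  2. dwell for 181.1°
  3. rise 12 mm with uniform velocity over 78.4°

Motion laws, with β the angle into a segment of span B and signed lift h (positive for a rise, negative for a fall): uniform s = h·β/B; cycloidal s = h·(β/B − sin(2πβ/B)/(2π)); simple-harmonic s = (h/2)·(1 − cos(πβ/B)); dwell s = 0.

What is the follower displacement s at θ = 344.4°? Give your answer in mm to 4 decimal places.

seg 1 [0°–100.5°] cycloidal, h=23: full span → s += 23 → s = 23.0000
seg 2 [100.5°–281.6°] dwell: s stays 23.0000
seg 3 [281.6°–360°] uniform, h=12: θ=344.4° here. β=62.8, B=78.4. 12·62.8/78.4 = 9.6122 → s = 32.6122

32.6122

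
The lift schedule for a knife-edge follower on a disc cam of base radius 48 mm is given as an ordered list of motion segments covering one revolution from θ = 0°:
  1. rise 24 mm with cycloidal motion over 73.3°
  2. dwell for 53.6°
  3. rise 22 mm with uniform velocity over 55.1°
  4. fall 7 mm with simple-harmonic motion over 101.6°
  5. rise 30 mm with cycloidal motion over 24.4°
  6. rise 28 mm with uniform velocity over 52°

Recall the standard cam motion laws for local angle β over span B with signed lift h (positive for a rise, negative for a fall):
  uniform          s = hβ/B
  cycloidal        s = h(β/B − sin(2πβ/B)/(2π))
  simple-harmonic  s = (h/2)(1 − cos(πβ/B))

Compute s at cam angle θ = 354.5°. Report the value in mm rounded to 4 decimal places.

seg 1 [0°–73.3°] cycloidal, h=24: full span → s += 24 → s = 24.0000
seg 2 [73.3°–126.9°] dwell: s stays 24.0000
seg 3 [126.9°–182°] uniform, h=22: full span → s += 22 → s = 46.0000
seg 4 [182°–283.6°] simple-harmonic, h=-7: full span → s += -7 → s = 39.0000
seg 5 [283.6°–308°] cycloidal, h=30: full span → s += 30 → s = 69.0000
seg 6 [308°–360°] uniform, h=28: θ=354.5° here. β=46.5, B=52. 28·46.5/52 = 25.0385 → s = 94.0385

94.0385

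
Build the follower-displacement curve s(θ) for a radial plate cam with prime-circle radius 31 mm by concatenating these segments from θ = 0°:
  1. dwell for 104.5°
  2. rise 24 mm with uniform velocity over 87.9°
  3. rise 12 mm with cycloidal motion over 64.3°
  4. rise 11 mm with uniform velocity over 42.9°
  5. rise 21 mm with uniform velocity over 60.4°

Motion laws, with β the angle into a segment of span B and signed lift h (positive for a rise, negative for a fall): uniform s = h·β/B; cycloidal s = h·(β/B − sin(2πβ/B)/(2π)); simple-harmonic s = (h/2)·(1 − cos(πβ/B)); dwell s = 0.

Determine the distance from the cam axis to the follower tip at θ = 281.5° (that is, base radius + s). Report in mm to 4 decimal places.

seg 1 [0°–104.5°] dwell: s stays 0.0000
seg 2 [104.5°–192.4°] uniform, h=24: full span → s += 24 → s = 24.0000
seg 3 [192.4°–256.7°] cycloidal, h=12: full span → s += 12 → s = 36.0000
seg 4 [256.7°–299.6°] uniform, h=11: θ=281.5° here. β=24.8, B=42.9. 11·24.8/42.9 = 6.3590 → s = 42.3590
radial distance = base radius + s = 31 + 42.3590 = 73.3590

73.3590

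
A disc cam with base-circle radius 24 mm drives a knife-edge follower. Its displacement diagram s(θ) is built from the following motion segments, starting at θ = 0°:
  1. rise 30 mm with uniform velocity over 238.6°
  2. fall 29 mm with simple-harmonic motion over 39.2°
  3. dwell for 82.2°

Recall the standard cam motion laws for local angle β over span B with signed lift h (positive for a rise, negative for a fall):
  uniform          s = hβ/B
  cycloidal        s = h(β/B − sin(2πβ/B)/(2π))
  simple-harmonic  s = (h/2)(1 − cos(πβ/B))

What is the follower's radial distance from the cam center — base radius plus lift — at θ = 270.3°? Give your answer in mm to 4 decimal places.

seg 1 [0°–238.6°] uniform, h=30: full span → s += 30 → s = 30.0000
seg 2 [238.6°–277.8°] simple-harmonic, h=-29: θ=270.3° here. β=31.7, B=39.2. -29/2·(1 − cos(π·0.8087)) = -26.4586 → s = 3.5414
radial distance = base radius + s = 24 + 3.5414 = 27.5414

27.5414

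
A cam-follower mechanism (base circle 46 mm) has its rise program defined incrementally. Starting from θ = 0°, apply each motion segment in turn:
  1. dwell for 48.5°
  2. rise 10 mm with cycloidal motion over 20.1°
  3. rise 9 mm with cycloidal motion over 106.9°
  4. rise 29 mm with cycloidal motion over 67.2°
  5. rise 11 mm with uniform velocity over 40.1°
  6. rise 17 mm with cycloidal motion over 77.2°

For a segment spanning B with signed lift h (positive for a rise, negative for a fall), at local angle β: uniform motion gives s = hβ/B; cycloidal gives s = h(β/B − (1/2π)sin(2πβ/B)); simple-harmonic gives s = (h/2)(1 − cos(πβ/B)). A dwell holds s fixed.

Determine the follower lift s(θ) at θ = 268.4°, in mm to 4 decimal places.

seg 1 [0°–48.5°] dwell: s stays 0.0000
seg 2 [48.5°–68.6°] cycloidal, h=10: full span → s += 10 → s = 10.0000
seg 3 [68.6°–175.5°] cycloidal, h=9: full span → s += 9 → s = 19.0000
seg 4 [175.5°–242.7°] cycloidal, h=29: full span → s += 29 → s = 48.0000
seg 5 [242.7°–282.8°] uniform, h=11: θ=268.4° here. β=25.7, B=40.1. 11·25.7/40.1 = 7.0499 → s = 55.0499

55.0499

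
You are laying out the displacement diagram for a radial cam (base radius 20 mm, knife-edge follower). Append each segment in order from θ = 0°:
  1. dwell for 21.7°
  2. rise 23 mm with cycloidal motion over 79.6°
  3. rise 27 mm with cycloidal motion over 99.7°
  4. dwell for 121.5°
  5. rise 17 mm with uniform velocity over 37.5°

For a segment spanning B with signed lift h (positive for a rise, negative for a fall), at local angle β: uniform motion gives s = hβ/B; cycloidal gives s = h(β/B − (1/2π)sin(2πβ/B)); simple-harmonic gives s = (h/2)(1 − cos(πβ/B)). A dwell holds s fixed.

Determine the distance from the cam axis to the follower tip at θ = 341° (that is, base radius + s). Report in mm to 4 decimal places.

seg 1 [0°–21.7°] dwell: s stays 0.0000
seg 2 [21.7°–101.3°] cycloidal, h=23: full span → s += 23 → s = 23.0000
seg 3 [101.3°–201°] cycloidal, h=27: full span → s += 27 → s = 50.0000
seg 4 [201°–322.5°] dwell: s stays 50.0000
seg 5 [322.5°–360°] uniform, h=17: θ=341° here. β=18.5, B=37.5. 17·18.5/37.5 = 8.3867 → s = 58.3867
radial distance = base radius + s = 20 + 58.3867 = 78.3867

78.3867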